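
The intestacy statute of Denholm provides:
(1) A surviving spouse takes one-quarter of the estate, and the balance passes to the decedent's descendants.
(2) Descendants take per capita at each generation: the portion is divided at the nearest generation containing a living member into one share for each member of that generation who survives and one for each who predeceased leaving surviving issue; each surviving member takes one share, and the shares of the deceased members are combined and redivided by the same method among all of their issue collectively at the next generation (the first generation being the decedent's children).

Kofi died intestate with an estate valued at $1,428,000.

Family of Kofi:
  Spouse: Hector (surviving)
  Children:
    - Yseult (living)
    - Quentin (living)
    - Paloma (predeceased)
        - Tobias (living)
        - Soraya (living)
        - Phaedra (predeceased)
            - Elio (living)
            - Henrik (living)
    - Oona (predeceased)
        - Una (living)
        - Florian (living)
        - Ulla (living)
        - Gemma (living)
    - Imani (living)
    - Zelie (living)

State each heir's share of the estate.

Hector: $357,000; Yseult: $178,500; Quentin: $178,500; Tobias: $51,000; Soraya: $51,000; Elio: $25,500; Henrik: $25,500; Una: $51,000; Florian: $51,000; Ulla: $51,000; Gemma: $51,000; Imani: $178,500; Zelie: $178,500

Hector takes one-quarter of $1,428,000 = $357,000. The remaining $1,071,000 passes to the descendants.
The descendants' portion ($1,071,000) is divided at the children's generation into 6 shares of $178,500. Yseult, Quentin, Imani, and Zelie each take $178,500. The 2 shares of the deceased (Paloma and Oona) are combined into a pool of $357,000.
That pool ($357,000) is divided at the grandchildren's generation into 7 shares of $51,000. Tobias, Soraya, Una, Florian, Ulla, and Gemma each take $51,000. The remaining share for the deceased Phaedra ($51,000) is carried to the next generation.
That pool ($51,000) is divided at the great-grandchildren's generation equally among Elio and Henrik: $25,500 each.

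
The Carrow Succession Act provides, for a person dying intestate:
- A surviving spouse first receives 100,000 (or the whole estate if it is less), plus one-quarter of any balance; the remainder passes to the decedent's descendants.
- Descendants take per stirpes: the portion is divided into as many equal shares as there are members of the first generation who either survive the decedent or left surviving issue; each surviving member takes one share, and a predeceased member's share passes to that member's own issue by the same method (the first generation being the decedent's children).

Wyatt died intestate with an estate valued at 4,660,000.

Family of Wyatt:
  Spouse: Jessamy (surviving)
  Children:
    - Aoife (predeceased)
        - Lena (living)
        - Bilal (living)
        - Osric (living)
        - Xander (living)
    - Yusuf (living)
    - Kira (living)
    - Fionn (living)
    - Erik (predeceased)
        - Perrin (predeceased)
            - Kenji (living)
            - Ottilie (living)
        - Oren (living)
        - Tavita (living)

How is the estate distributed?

Jessamy: 1,240,000; Lena: 171,000; Bilal: 171,000; Osric: 171,000; Xander: 171,000; Yusuf: 684,000; Kira: 684,000; Fionn: 684,000; Kenji: 114,000; Ottilie: 114,000; Oren: 228,000; Tavita: 228,000

Jessamy first takes 100,000, leaving a balance of 4,560,000. Jessamy then takes one-quarter of the balance (1,140,000), for a total of 1,240,000. The remaining 3,420,000 passes to the descendants.
The descendants' portion (3,420,000) is divided into 5 shares of 684,000: Yusuf, Kira, and Fionn each take 684,000; Aoife's 684,000 share passes to Aoife's issue; Erik's 684,000 share passes to Erik's issue.
Aoife's share (684,000) is divided into 4 shares of 171,000: Lena, Bilal, Osric, and Xander each take 171,000.
Erik's share (684,000) is divided into 3 shares of 228,000: Oren and Tavita each take 228,000; Perrin's 228,000 share passes to Perrin's issue.
Perrin's share (228,000) is divided into 2 shares of 114,000: Kenji and Ottilie each take 114,000.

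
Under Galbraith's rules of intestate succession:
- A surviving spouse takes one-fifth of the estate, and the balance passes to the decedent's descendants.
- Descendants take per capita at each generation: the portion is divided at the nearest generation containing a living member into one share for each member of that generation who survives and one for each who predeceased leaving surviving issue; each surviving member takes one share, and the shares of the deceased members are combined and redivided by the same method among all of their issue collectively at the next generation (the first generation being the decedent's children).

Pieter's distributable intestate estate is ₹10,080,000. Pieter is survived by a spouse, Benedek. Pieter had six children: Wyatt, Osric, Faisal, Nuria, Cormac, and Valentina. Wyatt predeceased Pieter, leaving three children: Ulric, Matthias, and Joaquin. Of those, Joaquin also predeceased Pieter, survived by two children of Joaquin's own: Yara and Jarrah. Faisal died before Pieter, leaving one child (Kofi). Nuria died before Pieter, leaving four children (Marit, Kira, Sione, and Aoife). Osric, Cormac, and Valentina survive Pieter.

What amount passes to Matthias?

Matthias receives ₹504,000.

Benedek takes one-fifth of ₹10,080,000 = ₹2,016,000. The remaining ₹8,064,000 passes to the descendants.
The descendants' portion (₹8,064,000) is divided at the children's generation into 6 shares of ₹1,344,000. Osric, Cormac, and Valentina each take ₹1,344,000. The 3 shares of the deceased (Wyatt, Faisal, and Nuria) are combined into a pool of ₹4,032,000.
That pool (₹4,032,000) is divided at the grandchildren's generation into 8 shares of ₹504,000. Ulric, Matthias, Kofi, Marit, Kira, Sione, and Aoife each take ₹504,000. The remaining share for the deceased Joaquin (₹504,000) is carried to the next generation.
That pool (₹504,000) is divided at the great-grandchildren's generation equally among Yara and Jarrah: ₹252,000 each.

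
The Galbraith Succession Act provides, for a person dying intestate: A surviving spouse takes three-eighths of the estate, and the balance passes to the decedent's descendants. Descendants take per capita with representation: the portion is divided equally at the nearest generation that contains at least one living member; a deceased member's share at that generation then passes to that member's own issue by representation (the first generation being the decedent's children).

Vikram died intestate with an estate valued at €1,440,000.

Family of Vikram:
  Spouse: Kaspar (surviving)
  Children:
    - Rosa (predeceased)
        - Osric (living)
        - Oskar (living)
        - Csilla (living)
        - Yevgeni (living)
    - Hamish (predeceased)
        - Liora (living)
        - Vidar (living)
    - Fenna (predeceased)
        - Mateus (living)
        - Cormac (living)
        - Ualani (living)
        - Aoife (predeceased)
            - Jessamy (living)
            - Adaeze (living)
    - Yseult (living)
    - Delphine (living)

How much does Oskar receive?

Oskar receives €45,000.

Kaspar takes three-eighths of €1,440,000 = €540,000. The remaining €900,000 passes to the descendants.
The descendants' portion (€900,000) is divided into 5 shares of €180,000: Yseult and Delphine each take €180,000; Rosa's €180,000 share passes to Rosa's issue; Hamish's €180,000 share passes to Hamish's issue; Fenna's €180,000 share passes to Fenna's issue.
Rosa's share (€180,000) is divided into 4 shares of €45,000: Osric, Oskar, Csilla, and Yevgeni each take €45,000.
Hamish's share (€180,000) is divided into 2 shares of €90,000: Liora and Vidar each take €90,000.
Fenna's share (€180,000) is divided into 4 shares of €45,000: Mateus, Cormac, and Ualani each take €45,000; Aoife's €45,000 share passes to Aoife's issue.
Aoife's share (€45,000) is divided into 2 shares of €22,500: Jessamy and Adaeze each take €22,500.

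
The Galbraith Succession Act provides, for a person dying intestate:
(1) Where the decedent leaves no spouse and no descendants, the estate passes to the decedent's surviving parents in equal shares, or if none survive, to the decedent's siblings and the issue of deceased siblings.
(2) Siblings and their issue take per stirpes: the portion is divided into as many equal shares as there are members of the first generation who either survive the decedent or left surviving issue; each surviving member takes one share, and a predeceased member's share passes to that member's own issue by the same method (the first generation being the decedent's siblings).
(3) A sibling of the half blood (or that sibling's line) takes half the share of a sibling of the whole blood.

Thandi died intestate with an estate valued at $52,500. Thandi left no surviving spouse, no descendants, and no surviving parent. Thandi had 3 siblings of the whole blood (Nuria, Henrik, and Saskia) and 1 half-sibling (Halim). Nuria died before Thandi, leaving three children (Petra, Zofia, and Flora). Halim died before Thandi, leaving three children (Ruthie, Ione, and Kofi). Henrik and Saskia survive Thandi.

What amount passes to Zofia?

Zofia receives $5,000.

The entire $52,500 passes to the siblings and their issue.
Counting each half-blood sibling's line as half a unit, there are 7/2 units in $52,500, so one unit is $15,000. Whole-blood lines (Nuria, Henrik, and Saskia) take $15,000 each; half-blood lines (Halim) take $7,500 each.
Nuria's share ($15,000) is divided into 3 shares of $5,000: Petra, Zofia, and Flora each take $5,000.
Halim's share ($7,500) is divided into 3 shares of $2,500: Ruthie, Ione, and Kofi each take $2,500.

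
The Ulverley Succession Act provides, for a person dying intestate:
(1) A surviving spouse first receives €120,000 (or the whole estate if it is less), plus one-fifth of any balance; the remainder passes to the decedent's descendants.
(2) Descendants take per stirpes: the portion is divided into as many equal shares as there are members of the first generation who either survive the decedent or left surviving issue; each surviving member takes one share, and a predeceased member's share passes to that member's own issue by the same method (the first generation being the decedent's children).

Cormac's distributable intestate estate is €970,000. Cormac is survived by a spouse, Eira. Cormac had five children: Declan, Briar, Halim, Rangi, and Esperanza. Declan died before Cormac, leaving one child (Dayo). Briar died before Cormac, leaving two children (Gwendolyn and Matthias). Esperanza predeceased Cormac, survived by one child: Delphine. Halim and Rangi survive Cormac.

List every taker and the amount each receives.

Eira: €290,000; Dayo: €136,000; Gwendolyn: €68,000; Matthias: €68,000; Halim: €136,000; Rangi: €136,000; Delphine: €136,000

Eira first takes €120,000, leaving a balance of €850,000. Eira then takes one-fifth of the balance (€170,000), for a total of €290,000. The remaining €680,000 passes to the descendants.
The descendants' portion (€680,000) is divided into 5 shares of €136,000: Halim and Rangi each take €136,000; Declan's €136,000 share passes to Declan's issue; Briar's €136,000 share passes to Briar's issue; Esperanza's €136,000 share passes to Esperanza's issue.
Declan's share (€136,000) passes entirely to Dayo.
Briar's share (€136,000) is divided into 2 shares of €68,000: Gwendolyn and Matthias each take €68,000.
Esperanza's share (€136,000) passes entirely to Delphine.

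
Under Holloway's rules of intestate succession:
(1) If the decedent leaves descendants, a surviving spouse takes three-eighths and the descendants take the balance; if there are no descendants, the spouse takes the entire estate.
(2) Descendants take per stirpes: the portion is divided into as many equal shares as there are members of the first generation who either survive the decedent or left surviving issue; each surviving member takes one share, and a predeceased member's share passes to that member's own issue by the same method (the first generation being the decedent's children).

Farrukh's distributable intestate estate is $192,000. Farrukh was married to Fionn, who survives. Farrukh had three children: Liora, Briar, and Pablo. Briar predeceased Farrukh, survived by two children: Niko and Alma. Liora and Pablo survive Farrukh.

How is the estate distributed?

Fionn: $72,000; Liora: $40,000; Niko: $20,000; Alma: $20,000; Pablo: $40,000

Fionn takes three-eighths of $192,000 = $72,000. The remaining $120,000 passes to the descendants.
The descendants' portion ($120,000) is divided into 3 shares of $40,000: Liora and Pablo each take $40,000; Briar's $40,000 share passes to Briar's issue.
Briar's share ($40,000) is divided into 2 shares of $20,000: Niko and Alma each take $20,000.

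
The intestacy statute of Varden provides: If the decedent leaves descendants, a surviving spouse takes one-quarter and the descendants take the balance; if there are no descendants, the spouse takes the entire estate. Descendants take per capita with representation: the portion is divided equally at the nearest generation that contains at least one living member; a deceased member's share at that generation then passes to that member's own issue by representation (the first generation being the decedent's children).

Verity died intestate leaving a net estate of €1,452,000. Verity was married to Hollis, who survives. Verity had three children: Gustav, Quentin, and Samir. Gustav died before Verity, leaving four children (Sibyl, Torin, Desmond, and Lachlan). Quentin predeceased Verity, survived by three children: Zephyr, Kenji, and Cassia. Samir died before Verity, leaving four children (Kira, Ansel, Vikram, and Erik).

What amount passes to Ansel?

Ansel receives €99,000.

Hollis takes one-quarter of €1,452,000 = €363,000. The remaining €1,089,000 passes to the descendants.
No child survives, so the initial division is made at the grandchildren's generation.
The descendants' portion (€1,089,000) is divided into 11 shares of €99,000: Sibyl, Torin, Desmond, Lachlan, Zephyr, Kenji, Cassia, Kira, Ansel, Vikram, and Erik each take €99,000.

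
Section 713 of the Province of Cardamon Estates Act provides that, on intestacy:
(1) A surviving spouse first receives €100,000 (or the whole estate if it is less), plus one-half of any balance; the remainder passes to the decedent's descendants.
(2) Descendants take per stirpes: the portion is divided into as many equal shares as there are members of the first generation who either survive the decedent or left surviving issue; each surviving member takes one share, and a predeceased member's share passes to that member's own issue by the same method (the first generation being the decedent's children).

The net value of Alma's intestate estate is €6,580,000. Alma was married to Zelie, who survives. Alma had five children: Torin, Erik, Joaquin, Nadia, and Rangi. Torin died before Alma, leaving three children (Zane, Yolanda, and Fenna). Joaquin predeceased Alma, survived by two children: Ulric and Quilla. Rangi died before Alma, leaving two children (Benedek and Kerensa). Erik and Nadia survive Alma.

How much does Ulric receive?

Ulric receives €324,000.

Zelie first takes €100,000, leaving a balance of €6,480,000. Zelie then takes one-half of the balance (€3,240,000), for a total of €3,340,000. The remaining €3,240,000 passes to the descendants.
The descendants' portion (€3,240,000) is divided into 5 shares of €648,000: Erik and Nadia each take €648,000; Torin's €648,000 share passes to Torin's issue; Joaquin's €648,000 share passes to Joaquin's issue; Rangi's €648,000 share passes to Rangi's issue.
Torin's share (€648,000) is divided into 3 shares of €216,000: Zane, Yolanda, and Fenna each take €216,000.
Joaquin's share (€648,000) is divided into 2 shares of €324,000: Ulric and Quilla each take €324,000.
Rangi's share (€648,000) is divided into 2 shares of €324,000: Benedek and Kerensa each take €324,000.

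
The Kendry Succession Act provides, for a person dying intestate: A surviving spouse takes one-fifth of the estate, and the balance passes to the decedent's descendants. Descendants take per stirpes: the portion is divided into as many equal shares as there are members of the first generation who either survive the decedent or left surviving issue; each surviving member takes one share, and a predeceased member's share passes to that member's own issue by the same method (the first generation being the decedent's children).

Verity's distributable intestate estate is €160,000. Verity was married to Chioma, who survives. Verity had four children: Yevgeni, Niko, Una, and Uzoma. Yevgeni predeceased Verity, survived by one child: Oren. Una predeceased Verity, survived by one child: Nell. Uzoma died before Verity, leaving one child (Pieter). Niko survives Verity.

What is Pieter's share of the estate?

Chioma takes one-fifth of €160,000 = €32,000. The remaining €128,000 passes to the descendants.
The descendants' portion (€128,000) is divided into 4 shares of €32,000: Niko takes €32,000; Yevgeni's €32,000 share passes to Yevgeni's issue; Una's €32,000 share passes to Una's issue; Uzoma's €32,000 share passes to Uzoma's issue.
Yevgeni's share (€32,000) passes entirely to Oren.
Una's share (€32,000) passes entirely to Nell.
Uzoma's share (€32,000) passes entirely to Pieter.

Pieter receives €32,000.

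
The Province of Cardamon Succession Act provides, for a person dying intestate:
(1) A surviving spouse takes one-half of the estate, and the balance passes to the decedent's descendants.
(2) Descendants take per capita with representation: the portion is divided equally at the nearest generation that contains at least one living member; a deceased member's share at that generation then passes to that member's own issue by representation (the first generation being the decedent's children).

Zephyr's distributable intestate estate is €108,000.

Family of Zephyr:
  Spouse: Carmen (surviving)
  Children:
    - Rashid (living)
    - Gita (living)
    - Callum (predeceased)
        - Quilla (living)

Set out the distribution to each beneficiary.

Carmen: €54,000; Rashid: €18,000; Gita: €18,000; Quilla: €18,000

Carmen takes one-half of €108,000 = €54,000. The remaining €54,000 passes to the descendants.
The descendants' portion (€54,000) is divided into 3 shares of €18,000: Rashid and Gita each take €18,000; Callum's €18,000 share passes to Callum's issue.
Callum's share (€18,000) passes entirely to Quilla.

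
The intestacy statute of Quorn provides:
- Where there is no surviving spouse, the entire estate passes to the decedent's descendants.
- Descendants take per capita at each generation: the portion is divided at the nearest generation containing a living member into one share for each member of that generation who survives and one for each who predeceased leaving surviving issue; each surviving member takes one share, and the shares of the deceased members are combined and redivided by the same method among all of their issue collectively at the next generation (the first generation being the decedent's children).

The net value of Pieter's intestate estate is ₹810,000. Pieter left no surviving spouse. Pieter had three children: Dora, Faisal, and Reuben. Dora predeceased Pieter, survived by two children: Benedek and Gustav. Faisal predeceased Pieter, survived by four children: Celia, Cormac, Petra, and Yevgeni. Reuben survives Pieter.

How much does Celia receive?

The entire ₹810,000 passes to the descendants.
That amount (₹810,000) is divided at the children's generation into 3 shares of ₹270,000. Reuben takes ₹270,000. The 2 shares of the deceased (Dora and Faisal) are combined into a pool of ₹540,000.
That pool (₹540,000) is divided at the grandchildren's generation equally among Benedek, Gustav, Celia, Cormac, Petra, and Yevgeni: ₹90,000 each.

Celia receives ₹90,000.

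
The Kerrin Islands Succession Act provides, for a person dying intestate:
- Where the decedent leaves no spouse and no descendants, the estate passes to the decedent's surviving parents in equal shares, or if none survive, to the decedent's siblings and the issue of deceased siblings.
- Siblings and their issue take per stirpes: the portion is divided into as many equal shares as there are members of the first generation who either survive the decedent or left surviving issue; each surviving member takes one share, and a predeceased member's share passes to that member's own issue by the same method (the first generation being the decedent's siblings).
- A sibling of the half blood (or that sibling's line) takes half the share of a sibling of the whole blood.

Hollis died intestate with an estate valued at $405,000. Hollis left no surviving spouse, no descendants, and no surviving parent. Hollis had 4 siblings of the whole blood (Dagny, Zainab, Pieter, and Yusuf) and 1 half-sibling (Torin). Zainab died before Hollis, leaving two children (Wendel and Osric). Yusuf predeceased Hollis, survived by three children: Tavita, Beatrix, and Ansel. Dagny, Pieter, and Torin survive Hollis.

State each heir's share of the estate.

The entire $405,000 passes to the siblings and their issue.
Counting each half-blood sibling's line as half a unit, there are 9/2 units in $405,000, so one unit is $90,000. Whole-blood lines (Dagny, Zainab, Pieter, and Yusuf) take $90,000 each; half-blood lines (Torin) take $45,000 each.
Zainab's share ($90,000) is divided into 2 shares of $45,000: Wendel and Osric each take $45,000.
Yusuf's share ($90,000) is divided into 3 shares of $30,000: Tavita, Beatrix, and Ansel each take $30,000.

Dagny: $90,000; Wendel: $45,000; Osric: $45,000; Pieter: $90,000; Torin: $45,000; Tavita: $30,000; Beatrix: $30,000; Ansel: $30,000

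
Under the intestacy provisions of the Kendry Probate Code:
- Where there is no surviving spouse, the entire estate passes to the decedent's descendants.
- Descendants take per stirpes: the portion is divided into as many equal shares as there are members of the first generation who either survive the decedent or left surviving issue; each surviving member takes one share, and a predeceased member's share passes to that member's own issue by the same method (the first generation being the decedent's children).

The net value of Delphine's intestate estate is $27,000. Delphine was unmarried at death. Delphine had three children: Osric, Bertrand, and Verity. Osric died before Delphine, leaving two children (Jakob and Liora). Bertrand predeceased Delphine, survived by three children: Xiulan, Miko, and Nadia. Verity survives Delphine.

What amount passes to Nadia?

Nadia receives $3,000.

The entire $27,000 passes to the descendants.
That amount ($27,000) is divided into 3 shares of $9,000: Verity takes $9,000; Osric's $9,000 share passes to Osric's issue; Bertrand's $9,000 share passes to Bertrand's issue.
Osric's share ($9,000) is divided into 2 shares of $4,500: Jakob and Liora each take $4,500.
Bertrand's share ($9,000) is divided into 3 shares of $3,000: Xiulan, Miko, and Nadia each take $3,000.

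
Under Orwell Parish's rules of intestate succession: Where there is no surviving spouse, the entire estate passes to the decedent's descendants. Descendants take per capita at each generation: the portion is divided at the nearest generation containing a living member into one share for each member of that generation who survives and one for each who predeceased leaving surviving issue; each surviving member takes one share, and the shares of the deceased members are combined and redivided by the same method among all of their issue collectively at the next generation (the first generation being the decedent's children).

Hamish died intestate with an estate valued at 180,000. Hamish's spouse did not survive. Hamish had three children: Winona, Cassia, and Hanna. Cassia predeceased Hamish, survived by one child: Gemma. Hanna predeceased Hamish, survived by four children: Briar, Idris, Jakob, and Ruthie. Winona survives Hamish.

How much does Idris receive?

Idris receives 24,000.

The entire 180,000 passes to the descendants.
That amount (180,000) is divided at the children's generation into 3 shares of 60,000. Winona takes 60,000. The 2 shares of the deceased (Cassia and Hanna) are combined into a pool of 120,000.
That pool (120,000) is divided at the grandchildren's generation equally among Gemma, Briar, Idris, Jakob, and Ruthie: 24,000 each.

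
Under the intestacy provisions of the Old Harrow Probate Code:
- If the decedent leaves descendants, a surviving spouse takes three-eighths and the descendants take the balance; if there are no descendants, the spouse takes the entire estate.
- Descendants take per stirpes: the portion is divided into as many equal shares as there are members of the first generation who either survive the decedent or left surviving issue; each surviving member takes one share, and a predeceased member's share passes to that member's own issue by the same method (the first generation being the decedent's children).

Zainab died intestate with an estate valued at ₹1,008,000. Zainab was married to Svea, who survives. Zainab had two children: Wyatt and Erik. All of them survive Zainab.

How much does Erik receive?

Svea takes three-eighths of ₹1,008,000 = ₹378,000. The remaining ₹630,000 passes to the descendants.
The descendants' portion (₹630,000) is divided into 2 shares of ₹315,000: Wyatt and Erik each take ₹315,000.

Erik receives ₹315,000.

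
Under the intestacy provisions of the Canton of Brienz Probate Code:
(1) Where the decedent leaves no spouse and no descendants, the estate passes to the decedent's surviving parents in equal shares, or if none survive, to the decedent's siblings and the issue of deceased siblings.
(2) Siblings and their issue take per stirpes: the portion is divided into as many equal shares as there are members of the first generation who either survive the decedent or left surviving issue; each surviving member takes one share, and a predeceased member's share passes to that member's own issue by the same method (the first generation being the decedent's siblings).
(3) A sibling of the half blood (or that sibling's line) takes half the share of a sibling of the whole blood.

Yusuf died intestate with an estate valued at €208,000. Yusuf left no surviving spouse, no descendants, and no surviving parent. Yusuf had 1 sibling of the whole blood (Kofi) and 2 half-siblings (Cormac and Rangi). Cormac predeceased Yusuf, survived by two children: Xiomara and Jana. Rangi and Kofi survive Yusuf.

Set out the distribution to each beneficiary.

Xiomara: €26,000; Jana: €26,000; Rangi: €52,000; Kofi: €104,000

The entire €208,000 passes to the siblings and their issue.
Counting each half-blood sibling's line as half a unit, there are 2 units in €208,000, so one unit is €104,000. Whole-blood lines (Kofi) take €104,000 each; half-blood lines (Cormac and Rangi) take €52,000 each.
Cormac's share (€52,000) is divided into 2 shares of €26,000: Xiomara and Jana each take €26,000.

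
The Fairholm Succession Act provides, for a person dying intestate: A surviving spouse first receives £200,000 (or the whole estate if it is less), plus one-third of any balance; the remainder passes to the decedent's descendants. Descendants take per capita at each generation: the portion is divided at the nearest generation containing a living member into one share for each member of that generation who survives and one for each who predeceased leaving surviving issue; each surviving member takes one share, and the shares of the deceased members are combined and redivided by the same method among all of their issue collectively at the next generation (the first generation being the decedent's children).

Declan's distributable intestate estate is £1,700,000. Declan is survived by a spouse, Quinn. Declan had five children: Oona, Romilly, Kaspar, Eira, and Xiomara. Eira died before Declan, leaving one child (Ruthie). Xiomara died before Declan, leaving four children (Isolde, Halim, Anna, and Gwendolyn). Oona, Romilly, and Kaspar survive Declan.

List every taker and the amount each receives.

Quinn first takes £200,000, leaving a balance of £1,500,000. Quinn then takes one-third of the balance (£500,000), for a total of £700,000. The remaining £1,000,000 passes to the descendants.
The descendants' portion (£1,000,000) is divided at the children's generation into 5 shares of £200,000. Oona, Romilly, and Kaspar each take £200,000. The 2 shares of the deceased (Eira and Xiomara) are combined into a pool of £400,000.
That pool (£400,000) is divided at the grandchildren's generation equally among Ruthie, Isolde, Halim, Anna, and Gwendolyn: £80,000 each.

Quinn: £700,000; Oona: £200,000; Romilly: £200,000; Kaspar: £200,000; Ruthie: £80,000; Isolde: £80,000; Halim: £80,000; Anna: £80,000; Gwendolyn: £80,000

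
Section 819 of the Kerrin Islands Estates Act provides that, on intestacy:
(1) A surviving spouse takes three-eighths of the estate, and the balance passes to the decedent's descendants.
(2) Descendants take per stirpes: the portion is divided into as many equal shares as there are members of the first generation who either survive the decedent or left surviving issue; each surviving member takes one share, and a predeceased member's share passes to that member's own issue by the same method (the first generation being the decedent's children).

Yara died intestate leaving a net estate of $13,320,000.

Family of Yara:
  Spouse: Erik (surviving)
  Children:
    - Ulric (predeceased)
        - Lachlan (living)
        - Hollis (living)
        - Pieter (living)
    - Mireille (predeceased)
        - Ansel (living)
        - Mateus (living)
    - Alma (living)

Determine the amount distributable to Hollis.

Erik takes three-eighths of $13,320,000 = $4,995,000. The remaining $8,325,000 passes to the descendants.
The descendants' portion ($8,325,000) is divided into 3 shares of $2,775,000: Alma takes $2,775,000; Ulric's $2,775,000 share passes to Ulric's issue; Mireille's $2,775,000 share passes to Mireille's issue.
Ulric's share ($2,775,000) is divided into 3 shares of $925,000: Lachlan, Hollis, and Pieter each take $925,000.
Mireille's share ($2,775,000) is divided into 2 shares of $1,387,500: Ansel and Mateus each take $1,387,500.

Hollis receives $925,000.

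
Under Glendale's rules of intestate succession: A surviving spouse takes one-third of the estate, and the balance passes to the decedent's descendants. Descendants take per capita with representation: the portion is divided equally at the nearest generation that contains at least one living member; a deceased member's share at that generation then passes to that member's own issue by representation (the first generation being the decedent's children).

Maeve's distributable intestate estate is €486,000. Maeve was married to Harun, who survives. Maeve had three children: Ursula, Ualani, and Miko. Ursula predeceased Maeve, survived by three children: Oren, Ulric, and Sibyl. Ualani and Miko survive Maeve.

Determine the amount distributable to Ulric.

Ulric receives €36,000.

Harun takes one-third of €486,000 = €162,000. The remaining €324,000 passes to the descendants.
The descendants' portion (€324,000) is divided into 3 shares of €108,000: Ualani and Miko each take €108,000; Ursula's €108,000 share passes to Ursula's issue.
Ursula's share (€108,000) is divided into 3 shares of €36,000: Oren, Ulric, and Sibyl each take €36,000.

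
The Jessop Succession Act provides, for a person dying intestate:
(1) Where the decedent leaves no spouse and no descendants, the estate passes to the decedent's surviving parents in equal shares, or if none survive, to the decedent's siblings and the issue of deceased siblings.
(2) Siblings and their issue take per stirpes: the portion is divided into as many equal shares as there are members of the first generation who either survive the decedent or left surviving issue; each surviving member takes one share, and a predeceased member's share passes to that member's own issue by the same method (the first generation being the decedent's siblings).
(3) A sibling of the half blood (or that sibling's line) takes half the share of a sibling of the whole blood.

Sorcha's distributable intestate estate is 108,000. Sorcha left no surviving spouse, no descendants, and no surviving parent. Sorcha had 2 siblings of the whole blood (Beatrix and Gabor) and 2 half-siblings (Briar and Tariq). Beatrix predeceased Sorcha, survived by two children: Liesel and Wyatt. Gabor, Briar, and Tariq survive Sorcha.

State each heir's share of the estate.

Liesel: 18,000; Wyatt: 18,000; Gabor: 36,000; Briar: 18,000; Tariq: 18,000

The entire 108,000 passes to the siblings and their issue.
Counting each half-blood sibling's line as half a unit, there are 3 units in 108,000, so one unit is 36,000. Whole-blood lines (Beatrix and Gabor) take 36,000 each; half-blood lines (Briar and Tariq) take 18,000 each.
Beatrix's share (36,000) is divided into 2 shares of 18,000: Liesel and Wyatt each take 18,000.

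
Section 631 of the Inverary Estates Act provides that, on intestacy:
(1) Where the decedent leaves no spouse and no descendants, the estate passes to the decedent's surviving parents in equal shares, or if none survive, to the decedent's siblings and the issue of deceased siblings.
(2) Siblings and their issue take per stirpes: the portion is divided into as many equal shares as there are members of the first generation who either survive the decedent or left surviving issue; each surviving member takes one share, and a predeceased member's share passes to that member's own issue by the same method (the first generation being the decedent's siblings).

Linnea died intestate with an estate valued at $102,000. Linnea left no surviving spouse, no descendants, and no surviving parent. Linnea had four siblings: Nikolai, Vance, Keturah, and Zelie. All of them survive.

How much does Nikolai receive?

The entire $102,000 passes to the siblings and their issue.
That amount ($102,000) is divided into 4 shares of $25,500: Nikolai, Vance, Keturah, and Zelie each take $25,500.

Nikolai receives $25,500.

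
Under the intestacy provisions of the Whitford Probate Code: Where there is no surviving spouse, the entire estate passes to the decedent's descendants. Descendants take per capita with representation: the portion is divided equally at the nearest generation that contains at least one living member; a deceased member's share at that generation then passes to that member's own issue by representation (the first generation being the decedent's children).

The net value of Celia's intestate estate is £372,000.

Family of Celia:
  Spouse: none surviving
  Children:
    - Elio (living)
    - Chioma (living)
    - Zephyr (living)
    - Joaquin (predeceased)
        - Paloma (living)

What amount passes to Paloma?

Paloma receives £93,000.

The entire £372,000 passes to the descendants.
That amount (£372,000) is divided into 4 shares of £93,000: Elio, Chioma, and Zephyr each take £93,000; Joaquin's £93,000 share passes to Joaquin's issue.
Joaquin's share (£93,000) passes entirely to Paloma.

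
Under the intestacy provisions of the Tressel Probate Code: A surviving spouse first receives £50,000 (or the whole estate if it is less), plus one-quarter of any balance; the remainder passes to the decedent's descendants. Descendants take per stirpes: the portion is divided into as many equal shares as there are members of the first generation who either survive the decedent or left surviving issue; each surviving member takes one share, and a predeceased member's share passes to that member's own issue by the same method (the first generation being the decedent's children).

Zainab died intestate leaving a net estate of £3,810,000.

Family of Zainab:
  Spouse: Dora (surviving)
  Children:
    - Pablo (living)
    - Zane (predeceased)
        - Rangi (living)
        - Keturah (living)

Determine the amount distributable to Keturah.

Keturah receives £705,000.

Dora first takes £50,000, leaving a balance of £3,760,000. Dora then takes one-quarter of the balance (£940,000), for a total of £990,000. The remaining £2,820,000 passes to the descendants.
The descendants' portion (£2,820,000) is divided into 2 shares of £1,410,000: Pablo takes £1,410,000; Zane's £1,410,000 share passes to Zane's issue.
Zane's share (£1,410,000) is divided into 2 shares of £705,000: Rangi and Keturah each take £705,000.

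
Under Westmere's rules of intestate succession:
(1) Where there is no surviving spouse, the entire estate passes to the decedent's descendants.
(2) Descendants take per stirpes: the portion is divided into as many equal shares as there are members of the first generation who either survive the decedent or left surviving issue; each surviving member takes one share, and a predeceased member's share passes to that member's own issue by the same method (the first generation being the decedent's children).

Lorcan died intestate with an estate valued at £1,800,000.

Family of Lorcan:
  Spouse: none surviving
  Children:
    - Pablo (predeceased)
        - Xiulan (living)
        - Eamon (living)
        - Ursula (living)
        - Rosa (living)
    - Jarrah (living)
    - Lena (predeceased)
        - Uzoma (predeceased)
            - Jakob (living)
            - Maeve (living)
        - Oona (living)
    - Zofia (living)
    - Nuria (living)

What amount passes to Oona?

The entire £1,800,000 passes to the descendants.
That amount (£1,800,000) is divided into 5 shares of £360,000: Jarrah, Zofia, and Nuria each take £360,000; Pablo's £360,000 share passes to Pablo's issue; Lena's £360,000 share passes to Lena's issue.
Pablo's share (£360,000) is divided into 4 shares of £90,000: Xiulan, Eamon, Ursula, and Rosa each take £90,000.
Lena's share (£360,000) is divided into 2 shares of £180,000: Oona takes £180,000; Uzoma's £180,000 share passes to Uzoma's issue.
Uzoma's share (£180,000) is divided into 2 shares of £90,000: Jakob and Maeve each take £90,000.

Oona receives £180,000.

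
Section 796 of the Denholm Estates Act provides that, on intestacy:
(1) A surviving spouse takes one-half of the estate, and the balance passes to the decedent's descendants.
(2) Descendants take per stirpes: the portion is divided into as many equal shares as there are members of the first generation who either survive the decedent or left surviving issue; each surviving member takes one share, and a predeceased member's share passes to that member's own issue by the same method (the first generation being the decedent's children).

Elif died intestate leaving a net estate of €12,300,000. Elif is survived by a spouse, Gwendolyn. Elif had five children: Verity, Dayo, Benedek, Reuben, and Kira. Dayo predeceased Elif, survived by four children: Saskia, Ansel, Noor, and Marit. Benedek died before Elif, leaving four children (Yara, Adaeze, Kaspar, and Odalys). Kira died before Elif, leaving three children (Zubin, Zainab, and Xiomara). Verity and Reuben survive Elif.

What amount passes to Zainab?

Zainab receives €410,000.

Gwendolyn takes one-half of €12,300,000 = €6,150,000. The remaining €6,150,000 passes to the descendants.
The descendants' portion (€6,150,000) is divided into 5 shares of €1,230,000: Verity and Reuben each take €1,230,000; Dayo's €1,230,000 share passes to Dayo's issue; Benedek's €1,230,000 share passes to Benedek's issue; Kira's €1,230,000 share passes to Kira's issue.
Dayo's share (€1,230,000) is divided into 4 shares of €307,500: Saskia, Ansel, Noor, and Marit each take €307,500.
Benedek's share (€1,230,000) is divided into 4 shares of €307,500: Yara, Adaeze, Kaspar, and Odalys each take €307,500.
Kira's share (€1,230,000) is divided into 3 shares of €410,000: Zubin, Zainab, and Xiomara each take €410,000.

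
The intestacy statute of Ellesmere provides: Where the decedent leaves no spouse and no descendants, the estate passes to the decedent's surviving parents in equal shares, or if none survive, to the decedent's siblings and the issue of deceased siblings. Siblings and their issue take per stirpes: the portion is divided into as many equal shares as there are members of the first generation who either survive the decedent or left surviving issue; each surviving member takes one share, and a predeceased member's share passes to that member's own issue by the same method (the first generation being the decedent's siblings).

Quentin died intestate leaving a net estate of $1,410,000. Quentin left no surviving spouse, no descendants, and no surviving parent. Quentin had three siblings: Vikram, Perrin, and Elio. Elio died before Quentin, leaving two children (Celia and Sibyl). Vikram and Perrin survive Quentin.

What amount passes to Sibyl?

The entire $1,410,000 passes to the siblings and their issue.
That amount ($1,410,000) is divided into 3 shares of $470,000: Vikram and Perrin each take $470,000; Elio's $470,000 share passes to Elio's issue.
Elio's share ($470,000) is divided into 2 shares of $235,000: Celia and Sibyl each take $235,000.

Sibyl receives $235,000.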